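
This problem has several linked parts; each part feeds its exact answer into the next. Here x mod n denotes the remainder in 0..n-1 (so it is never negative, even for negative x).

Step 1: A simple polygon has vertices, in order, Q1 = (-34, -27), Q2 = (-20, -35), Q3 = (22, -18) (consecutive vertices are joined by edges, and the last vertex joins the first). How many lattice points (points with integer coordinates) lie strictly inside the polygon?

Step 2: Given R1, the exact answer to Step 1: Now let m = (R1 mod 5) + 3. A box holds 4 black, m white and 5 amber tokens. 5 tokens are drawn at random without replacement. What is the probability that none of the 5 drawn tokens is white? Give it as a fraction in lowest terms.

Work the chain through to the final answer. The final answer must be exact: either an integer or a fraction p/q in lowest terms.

14/143

Step 1: cross terms: (-34*-35 - -20*-27)=650, (-20*-18 - 22*-35)=1130, (22*-27 - -34*-18)=-1206; twice the area = |574| = 574; area = 287; boundary points = 2 + 1 + 1 = 4; strictly interior points = area - boundary/2 + 1 = 286; answer 286
Step 2: R1 = 286; m = 4; total draws C(13,5) = 1287; favorable C(9,5) = 126; P = 14/143; answer 14/143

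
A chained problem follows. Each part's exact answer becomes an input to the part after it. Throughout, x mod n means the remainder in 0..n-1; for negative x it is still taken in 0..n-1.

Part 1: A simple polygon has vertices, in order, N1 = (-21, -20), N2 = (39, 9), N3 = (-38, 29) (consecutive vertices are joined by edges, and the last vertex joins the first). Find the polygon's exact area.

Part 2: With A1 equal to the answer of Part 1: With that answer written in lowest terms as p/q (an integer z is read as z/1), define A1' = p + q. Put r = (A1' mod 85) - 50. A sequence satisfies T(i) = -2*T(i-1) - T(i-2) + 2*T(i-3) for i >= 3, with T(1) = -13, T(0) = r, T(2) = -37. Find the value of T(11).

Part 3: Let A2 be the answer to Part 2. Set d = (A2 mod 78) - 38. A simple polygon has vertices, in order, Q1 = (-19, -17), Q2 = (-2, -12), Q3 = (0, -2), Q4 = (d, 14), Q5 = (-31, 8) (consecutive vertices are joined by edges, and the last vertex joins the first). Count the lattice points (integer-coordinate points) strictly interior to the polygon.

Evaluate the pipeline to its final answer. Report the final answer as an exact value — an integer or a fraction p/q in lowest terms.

Part 1: cross terms: (-21*9 - 39*-20)=591, (39*29 - -38*9)=1473, (-38*-20 - -21*29)=1369; twice the area = |3433| = 3433; area = 3433/2; answer 3433/2
Part 2: A1 = 3433/2; threaded value p + q = 3435; r = -15; T(3) = -2*(-37) - 1*(-13) + 2*(-15) = 57; iterating: T(3)=57, T(4)=-103, T(5)=75, T(6)=67, T(7)=-415, T(8)=913, T(9)=-1277, T(10)=811, T(11)=1481; answer 1481
Part 3: A2 = 1481; d = 39; cross terms: (-19*-12 - -2*-17)=194, (-2*-2 - 0*-12)=4, (0*14 - 39*-2)=78, (39*8 - -31*14)=746, (-31*-17 - -19*8)=679; twice the area = |1701| = 1701; area = 1701/2; boundary points = 1 + 2 + 1 + 2 + 1 = 7; strictly interior points = area - boundary/2 + 1 = 848; answer 848

848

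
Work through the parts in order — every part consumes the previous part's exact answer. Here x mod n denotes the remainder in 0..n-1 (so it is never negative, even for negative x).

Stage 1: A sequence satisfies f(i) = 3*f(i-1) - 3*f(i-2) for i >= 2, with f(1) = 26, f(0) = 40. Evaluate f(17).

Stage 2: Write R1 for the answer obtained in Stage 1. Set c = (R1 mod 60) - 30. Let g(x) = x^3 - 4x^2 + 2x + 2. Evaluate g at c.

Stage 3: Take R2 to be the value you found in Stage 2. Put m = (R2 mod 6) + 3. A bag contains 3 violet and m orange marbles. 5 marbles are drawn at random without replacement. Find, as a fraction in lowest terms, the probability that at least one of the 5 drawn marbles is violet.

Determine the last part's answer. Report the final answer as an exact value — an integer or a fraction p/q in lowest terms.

55/56

Stage 1: f(2) = 3*(26) - 3*(40) = -42; iterating: f(2)=-42, f(3)=-204, f(4)=-486, f(5)=-846, f(6)=-1080, f(7)=-702, f(8)=1134, f(9)=5508, f(10)=13122, f(11)=22842, f(12)=29160, f(13)=18954, f(14)=-30618, f(15)=-148716, f(16)=-354294, f(17)=-616734; answer -616734
Stage 2: R1 = -616734; c = -24; 1*(-24)^3 - 4*(-24)^2 + 2*(-24)^1 + 2 = (-13824) + (-2304) + (-48) + (2) = -16174; answer -16174
Stage 3: R2 = -16174; m = 5; total draws C(8,5) = 56; complement C(5,5) = 1; favorable 56 - 1 = 55; P = 55/56; answer 55/56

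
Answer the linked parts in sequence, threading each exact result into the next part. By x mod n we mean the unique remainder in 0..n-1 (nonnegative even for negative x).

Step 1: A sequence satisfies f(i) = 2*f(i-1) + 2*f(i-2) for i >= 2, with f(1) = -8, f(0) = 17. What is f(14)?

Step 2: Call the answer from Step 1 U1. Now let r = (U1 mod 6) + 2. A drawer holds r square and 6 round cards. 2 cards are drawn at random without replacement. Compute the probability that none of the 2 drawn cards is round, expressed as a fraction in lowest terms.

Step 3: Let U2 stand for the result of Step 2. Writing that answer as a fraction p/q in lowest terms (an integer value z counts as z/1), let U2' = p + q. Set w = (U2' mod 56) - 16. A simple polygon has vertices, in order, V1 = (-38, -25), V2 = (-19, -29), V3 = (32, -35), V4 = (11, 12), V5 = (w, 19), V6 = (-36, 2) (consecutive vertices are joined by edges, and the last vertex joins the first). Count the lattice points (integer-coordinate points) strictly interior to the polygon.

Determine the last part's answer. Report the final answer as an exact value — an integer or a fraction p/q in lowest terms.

Step 1: f(2) = 2*(-8) + 2*(17) = 18; iterating: f(2)=18, f(3)=20, f(4)=76, f(5)=192, f(6)=536, f(7)=1456, f(8)=3984, f(9)=10880, f(10)=29728, f(11)=81216, f(12)=221888, f(13)=606208, f(14)=1656192; answer 1656192
Step 2: U1 = 1656192; r = 2; total draws C(8,2) = 28; favorable C(2,2) = 1; P = 1/28; answer 1/28
Step 3: U2 = 1/28; threaded value p + q = 29; w = 13; cross terms: (-38*-29 - -19*-25)=627, (-19*-35 - 32*-29)=1593, (32*12 - 11*-35)=769, (11*19 - 13*12)=53, (13*2 - -36*19)=710, (-36*-25 - -38*2)=976; twice the area = |4728| = 4728; area = 2364; boundary points = 1 + 3 + 1 + 1 + 1 + 1 = 8; strictly interior points = area - boundary/2 + 1 = 2361; answer 2361

2361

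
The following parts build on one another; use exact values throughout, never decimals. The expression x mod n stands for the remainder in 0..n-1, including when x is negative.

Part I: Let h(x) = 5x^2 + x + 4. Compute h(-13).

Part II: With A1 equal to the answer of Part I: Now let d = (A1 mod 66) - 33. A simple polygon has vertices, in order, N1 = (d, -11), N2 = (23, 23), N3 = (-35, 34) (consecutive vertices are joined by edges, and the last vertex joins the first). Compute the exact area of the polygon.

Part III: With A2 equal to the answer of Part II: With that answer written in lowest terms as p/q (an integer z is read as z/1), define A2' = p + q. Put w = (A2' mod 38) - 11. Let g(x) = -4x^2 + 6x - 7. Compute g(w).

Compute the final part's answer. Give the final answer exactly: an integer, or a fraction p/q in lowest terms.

-935

Part I: 5*(-13)^2 + 1*(-13)^1 + 4 = (845) + (-13) + (4) = 836; answer 836
Part II: A1 = 836; d = 11; cross terms: (11*23 - 23*-11)=506, (23*34 - -35*23)=1587, (-35*-11 - 11*34)=11; twice the area = |2104| = 2104; area = 1052; answer 1052
Part III: A2 = 1052; threaded value p + q = 1053; w = 16; -4*(16)^2 + 6*(16)^1 - 7 = (-1024) + (96) + (-7) = -935; answer -935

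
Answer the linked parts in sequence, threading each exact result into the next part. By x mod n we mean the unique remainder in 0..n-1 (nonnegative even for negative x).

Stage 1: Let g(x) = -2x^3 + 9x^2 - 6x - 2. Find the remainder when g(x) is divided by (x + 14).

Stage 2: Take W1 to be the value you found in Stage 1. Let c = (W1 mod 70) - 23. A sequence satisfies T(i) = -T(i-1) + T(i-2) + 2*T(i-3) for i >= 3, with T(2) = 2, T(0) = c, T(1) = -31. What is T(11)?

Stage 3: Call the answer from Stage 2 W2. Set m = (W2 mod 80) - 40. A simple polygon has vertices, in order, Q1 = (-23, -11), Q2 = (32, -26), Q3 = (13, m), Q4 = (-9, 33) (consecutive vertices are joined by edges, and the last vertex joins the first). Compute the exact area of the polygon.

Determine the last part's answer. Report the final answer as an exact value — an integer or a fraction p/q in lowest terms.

2329/2

Stage 1: remainder = value at the root: -2*(-14)^3 + 9*(-14)^2 - 6*(-14)^1 - 2 = (5488) + (1764) + (84) + (-2) = 7334; answer 7334
Stage 2: W1 = 7334; c = 31; T(3) = -1*(2) + 1*(-31) + 2*(31) = 29; iterating: T(3)=29, T(4)=-89, T(5)=122, T(6)=-153, T(7)=97, T(8)=-6, T(9)=-203, T(10)=391, T(11)=-606; answer -606
Stage 3: W2 = -606; m = -6; cross terms: (-23*-26 - 32*-11)=950, (32*-6 - 13*-26)=146, (13*33 - -9*-6)=375, (-9*-11 - -23*33)=858; twice the area = |2329| = 2329; area = 2329/2; answer 2329/2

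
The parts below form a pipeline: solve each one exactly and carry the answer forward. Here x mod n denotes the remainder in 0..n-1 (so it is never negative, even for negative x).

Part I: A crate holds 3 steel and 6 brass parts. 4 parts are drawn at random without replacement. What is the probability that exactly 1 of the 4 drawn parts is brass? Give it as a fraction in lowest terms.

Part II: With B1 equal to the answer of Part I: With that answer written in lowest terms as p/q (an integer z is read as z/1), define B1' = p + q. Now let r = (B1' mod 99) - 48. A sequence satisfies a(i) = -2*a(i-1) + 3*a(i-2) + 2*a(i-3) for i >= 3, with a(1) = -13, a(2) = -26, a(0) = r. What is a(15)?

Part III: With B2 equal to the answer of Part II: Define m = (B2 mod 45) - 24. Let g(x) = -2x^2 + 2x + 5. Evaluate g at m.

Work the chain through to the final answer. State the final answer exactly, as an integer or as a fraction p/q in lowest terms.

-1007

Part I: total draws C(9,4) = 126; favorable C(6,1)*C(3,3) = 6; P = 1/21; answer 1/21
Part II: B1 = 1/21; threaded value p + q = 22; r = -26; a(3) = -2*(-26) + 3*(-13) + 2*(-26) = -39; iterating: a(3)=-39, a(4)=-26, a(5)=-117, a(6)=78, a(7)=-559, a(8)=1118, a(9)=-3757, a(10)=9750, a(11)=-28535, a(12)=78806, a(13)=-223717, a(14)=626782, a(15)=-1767103; answer -1767103
Part III: B2 = -1767103; m = -22; -2*(-22)^2 + 2*(-22)^1 + 5 = (-968) + (-44) + (5) = -1007; answer -1007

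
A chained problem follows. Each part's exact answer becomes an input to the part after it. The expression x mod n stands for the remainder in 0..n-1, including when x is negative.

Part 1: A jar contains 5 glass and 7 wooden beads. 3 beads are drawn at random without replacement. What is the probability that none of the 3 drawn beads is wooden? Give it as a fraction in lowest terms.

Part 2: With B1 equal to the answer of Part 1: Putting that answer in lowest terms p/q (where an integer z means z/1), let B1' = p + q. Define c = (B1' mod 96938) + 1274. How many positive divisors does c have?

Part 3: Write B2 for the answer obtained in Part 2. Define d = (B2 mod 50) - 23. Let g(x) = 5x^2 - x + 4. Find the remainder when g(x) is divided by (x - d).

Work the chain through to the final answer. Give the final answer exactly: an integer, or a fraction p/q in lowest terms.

2230

Part 1: total draws C(12,3) = 220; favorable C(5,3) = 10; P = 1/22; answer 1/22
Part 2: B1 = 1/22; threaded value p + q = 23; c = 1297; 1297 is prime, so its only divisors are 1 and 1297; count = 2; answer 2
Part 3: B2 = 2; d = -21; remainder = value at the root: 5*(-21)^2 - 1*(-21)^1 + 4 = (2205) + (21) + (4) = 2230; answer 2230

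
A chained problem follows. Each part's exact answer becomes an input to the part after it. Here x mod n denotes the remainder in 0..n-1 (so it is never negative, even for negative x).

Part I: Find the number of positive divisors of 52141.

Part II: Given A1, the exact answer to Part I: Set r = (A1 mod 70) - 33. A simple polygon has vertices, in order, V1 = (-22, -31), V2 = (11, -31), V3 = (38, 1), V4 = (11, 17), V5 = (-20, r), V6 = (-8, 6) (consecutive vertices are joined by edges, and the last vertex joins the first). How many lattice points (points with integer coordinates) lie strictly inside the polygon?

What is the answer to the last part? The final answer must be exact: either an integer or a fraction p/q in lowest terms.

Part I: 52141 = 23 * 2267; number of divisors = (1+1) * (1+1) = 4; answer 4
Part II: A1 = 4; r = -29; cross terms: (-22*-31 - 11*-31)=1023, (11*1 - 38*-31)=1189, (38*17 - 11*1)=635, (11*-29 - -20*17)=21, (-20*6 - -8*-29)=-352, (-8*-31 - -22*6)=380; twice the area = |2896| = 2896; area = 1448; boundary points = 33 + 1 + 1 + 1 + 1 + 1 = 38; strictly interior points = area - boundary/2 + 1 = 1430; answer 1430

1430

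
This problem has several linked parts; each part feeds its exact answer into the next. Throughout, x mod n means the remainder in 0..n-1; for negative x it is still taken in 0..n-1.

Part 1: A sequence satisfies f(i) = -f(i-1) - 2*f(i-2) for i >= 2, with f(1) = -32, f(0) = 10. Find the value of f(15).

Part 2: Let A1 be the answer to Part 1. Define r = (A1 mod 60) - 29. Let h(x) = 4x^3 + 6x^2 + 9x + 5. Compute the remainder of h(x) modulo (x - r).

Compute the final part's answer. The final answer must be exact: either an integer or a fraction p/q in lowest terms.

Part 1: f(2) = -1*(-32) - 2*(10) = 12; iterating: f(2)=12, f(3)=52, f(4)=-76, f(5)=-28, f(6)=180, f(7)=-124, f(8)=-236, f(9)=484, f(10)=-12, f(11)=-956, f(12)=980, f(13)=932, f(14)=-2892, f(15)=1028; answer 1028
Part 2: A1 = 1028; r = -21; remainder = value at the root: 4*(-21)^3 + 6*(-21)^2 + 9*(-21)^1 + 5 = (-37044) + (2646) + (-189) + (5) = -34582; answer -34582

-34582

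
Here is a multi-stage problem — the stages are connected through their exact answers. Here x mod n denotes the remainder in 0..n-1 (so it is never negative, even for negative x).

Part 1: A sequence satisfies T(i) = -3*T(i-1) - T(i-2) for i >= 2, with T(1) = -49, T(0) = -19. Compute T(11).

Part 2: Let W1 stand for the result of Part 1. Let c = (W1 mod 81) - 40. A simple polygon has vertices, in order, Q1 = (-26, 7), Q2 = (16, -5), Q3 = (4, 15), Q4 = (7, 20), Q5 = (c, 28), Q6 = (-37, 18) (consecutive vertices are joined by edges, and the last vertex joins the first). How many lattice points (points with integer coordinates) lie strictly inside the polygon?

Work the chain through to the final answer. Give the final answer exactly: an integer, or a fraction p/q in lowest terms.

Part 1: T(2) = -3*(-49) - 1*(-19) = 166; iterating: T(2)=166, T(3)=-449, T(4)=1181, T(5)=-3094, T(6)=8101, T(7)=-21209, T(8)=55526, T(9)=-145369, T(10)=380581, T(11)=-996374; answer -996374
Part 2: W1 = -996374; c = -33; cross terms: (-26*-5 - 16*7)=18, (16*15 - 4*-5)=260, (4*20 - 7*15)=-25, (7*28 - -33*20)=856, (-33*18 - -37*28)=442, (-37*7 - -26*18)=209; twice the area = |1760| = 1760; area = 880; boundary points = 6 + 4 + 1 + 8 + 2 + 11 = 32; strictly interior points = area - boundary/2 + 1 = 865; answer 865

865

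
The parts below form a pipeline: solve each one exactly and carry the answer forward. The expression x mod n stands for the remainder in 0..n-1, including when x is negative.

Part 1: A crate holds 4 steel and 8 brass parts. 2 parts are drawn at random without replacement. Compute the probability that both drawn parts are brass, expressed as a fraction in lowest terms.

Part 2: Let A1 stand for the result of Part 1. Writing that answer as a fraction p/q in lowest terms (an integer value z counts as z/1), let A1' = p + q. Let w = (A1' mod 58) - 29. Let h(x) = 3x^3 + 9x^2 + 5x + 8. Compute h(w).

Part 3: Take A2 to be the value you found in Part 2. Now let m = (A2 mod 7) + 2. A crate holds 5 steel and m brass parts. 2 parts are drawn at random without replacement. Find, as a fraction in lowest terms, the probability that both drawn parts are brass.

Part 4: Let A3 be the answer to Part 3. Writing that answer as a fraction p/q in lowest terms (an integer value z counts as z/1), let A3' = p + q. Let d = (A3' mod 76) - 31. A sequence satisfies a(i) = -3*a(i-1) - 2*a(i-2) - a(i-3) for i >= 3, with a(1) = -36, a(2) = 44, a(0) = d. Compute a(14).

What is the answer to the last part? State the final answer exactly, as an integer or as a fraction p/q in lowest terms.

499419

Part 1: total draws C(12,2) = 66; favorable C(8,2) = 28; P = 14/33; answer 14/33
Part 2: A1 = 14/33; threaded value p + q = 47; w = 18; 3*(18)^3 + 9*(18)^2 + 5*(18)^1 + 8 = (17496) + (2916) + (90) + (8) = 20510; answer 20510
Part 3: A2 = 20510; m = 2; total draws C(7,2) = 21; favorable C(2,2) = 1; P = 1/21; answer 1/21
Part 4: A3 = 1/21; threaded value p + q = 22; d = -9; a(3) = -3*(44) - 2*(-36) - 1*(-9) = -51; iterating: a(3)=-51, a(4)=101, a(5)=-245, a(6)=584, a(7)=-1363, a(8)=3166, a(9)=-7356, a(10)=17099, a(11)=-39751, a(12)=92411, a(13)=-214830, a(14)=499419; answer 499419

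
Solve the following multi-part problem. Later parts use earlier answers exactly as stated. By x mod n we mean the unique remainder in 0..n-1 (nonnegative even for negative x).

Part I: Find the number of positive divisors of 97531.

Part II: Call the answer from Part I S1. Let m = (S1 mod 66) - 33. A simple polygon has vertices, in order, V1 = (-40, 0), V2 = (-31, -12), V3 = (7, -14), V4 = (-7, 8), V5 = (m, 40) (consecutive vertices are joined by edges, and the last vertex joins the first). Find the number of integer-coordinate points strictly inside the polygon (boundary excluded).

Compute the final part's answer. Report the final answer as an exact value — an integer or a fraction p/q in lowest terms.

Part I: 97531 = 7 * 13933; number of divisors = (1+1) * (1+1) = 4; answer 4
Part II: S1 = 4; m = -29; cross terms: (-40*-12 - -31*0)=480, (-31*-14 - 7*-12)=518, (7*8 - -7*-14)=-42, (-7*40 - -29*8)=-48, (-29*0 - -40*40)=1600; twice the area = |2508| = 2508; area = 1254; boundary points = 3 + 2 + 2 + 2 + 1 = 10; strictly interior points = area - boundary/2 + 1 = 1250; answer 1250

1250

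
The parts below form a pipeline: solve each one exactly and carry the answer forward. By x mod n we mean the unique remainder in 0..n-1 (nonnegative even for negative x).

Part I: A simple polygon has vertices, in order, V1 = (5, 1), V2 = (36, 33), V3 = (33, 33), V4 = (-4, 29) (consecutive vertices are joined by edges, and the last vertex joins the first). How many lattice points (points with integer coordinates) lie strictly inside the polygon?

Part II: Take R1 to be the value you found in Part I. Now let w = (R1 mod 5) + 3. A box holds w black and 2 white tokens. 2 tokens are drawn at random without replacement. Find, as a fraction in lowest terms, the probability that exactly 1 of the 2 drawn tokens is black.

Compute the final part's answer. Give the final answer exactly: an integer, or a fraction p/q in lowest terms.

Part I: cross terms: (5*33 - 36*1)=129, (36*33 - 33*33)=99, (33*29 - -4*33)=1089, (-4*1 - 5*29)=-149; twice the area = |1168| = 1168; area = 584; boundary points = 1 + 3 + 1 + 1 = 6; strictly interior points = area - boundary/2 + 1 = 582; answer 582
Part II: R1 = 582; w = 5; total draws C(7,2) = 21; favorable C(5,1)*C(2,1) = 10; P = 10/21; answer 10/21

10/21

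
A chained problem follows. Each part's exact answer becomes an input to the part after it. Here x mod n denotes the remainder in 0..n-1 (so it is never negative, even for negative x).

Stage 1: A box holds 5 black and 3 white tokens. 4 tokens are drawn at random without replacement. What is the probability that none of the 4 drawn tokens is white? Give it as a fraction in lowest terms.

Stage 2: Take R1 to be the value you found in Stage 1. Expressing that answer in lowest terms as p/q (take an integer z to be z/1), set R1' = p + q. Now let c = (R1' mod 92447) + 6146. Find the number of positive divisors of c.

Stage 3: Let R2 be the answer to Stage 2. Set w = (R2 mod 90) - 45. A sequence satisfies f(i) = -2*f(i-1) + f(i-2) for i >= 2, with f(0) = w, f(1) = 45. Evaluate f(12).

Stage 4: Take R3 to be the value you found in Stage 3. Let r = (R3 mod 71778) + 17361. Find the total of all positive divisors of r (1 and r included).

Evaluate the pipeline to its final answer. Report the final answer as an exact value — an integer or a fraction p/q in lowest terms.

38682

Stage 1: total draws C(8,4) = 70; favorable C(5,4) = 5; P = 1/14; answer 1/14
Stage 2: R1 = 1/14; threaded value p + q = 15; c = 6161; 6161 = 61 * 101; number of divisors = (1+1) * (1+1) = 4; answer 4
Stage 3: R2 = 4; w = -41; f(2) = -2*(45) + 1*(-41) = -131; iterating: f(2)=-131, f(3)=307, f(4)=-745, f(5)=1797, f(6)=-4339, f(7)=10475, f(8)=-25289, f(9)=61053, f(10)=-147395, f(11)=355843, f(12)=-859081; answer -859081
Stage 4: R3 = -859081; r = 19616; 19616 = 2^5 * 613; sigma = (1 + 2 + 4 + 8 + 16 + 32) * (1 + 613) = 63 * 614 = 38682; answer 38682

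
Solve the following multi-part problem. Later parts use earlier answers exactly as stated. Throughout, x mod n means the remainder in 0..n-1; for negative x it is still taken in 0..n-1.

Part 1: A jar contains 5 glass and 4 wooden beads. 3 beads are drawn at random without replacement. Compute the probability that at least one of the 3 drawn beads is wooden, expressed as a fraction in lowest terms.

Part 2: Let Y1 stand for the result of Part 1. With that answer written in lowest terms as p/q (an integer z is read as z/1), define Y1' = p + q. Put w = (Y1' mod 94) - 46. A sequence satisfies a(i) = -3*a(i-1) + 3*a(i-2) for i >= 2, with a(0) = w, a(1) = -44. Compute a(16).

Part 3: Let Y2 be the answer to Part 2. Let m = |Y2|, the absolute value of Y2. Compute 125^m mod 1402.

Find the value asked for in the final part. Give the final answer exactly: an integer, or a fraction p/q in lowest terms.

1125

Part 1: total draws C(9,3) = 84; complement C(5,3) = 10; favorable 84 - 10 = 74; P = 37/42; answer 37/42
Part 2: Y1 = 37/42; threaded value p + q = 79; w = 33; a(2) = -3*(-44) + 3*(33) = 231; iterating: a(2)=231, a(3)=-825, a(4)=3168, a(5)=-11979, a(6)=45441, a(7)=-172260, a(8)=653103, a(9)=-2476089, a(10)=9387576, a(11)=-35590995, a(12)=134935713, a(13)=-511580124, a(14)=1939547511, a(15)=-7353382905, a(16)=27878791248; answer 27878791248
Part 3: Y2 = 27878791248; m = 27878791248; squarings mod 1402: 125^1=125, 125^2=203, 125^4=551, 125^8=769, 125^16=1119, 125^32=175, 125^64=1183, 125^128=293, 125^256=327, 125^512=377, 125^1024=527, 125^2048=133, 125^4096=865, 125^8192=959, 125^16384=1371, 125^32768=961, 125^65536=1005, 125^131072=585, 125^262144=137, 125^524288=543, 125^1048576=429, 125^2097152=379, 125^4194304=637, 125^8388608=591, 125^16777216=183, 125^33554432=1243, 125^67108864=45, 125^134217728=623, 125^268435456=1177, 125^536870912=153, 125^1073741824=977, 125^2147483648=1169, 125^4294967296=1013, 125^8589934592=1307, 125^17179869184=613; 125^27878791248 = 125^16 * 125^64 * 125^2048 * 125^4096 * 125^32768 * 125^262144 * 125^1048576 * 125^2097152 * 125^8388608 * 125^16777216 * 125^67108864 * 125^134217728 * 125^268435456 * 125^536870912 * 125^1073741824 * 125^8589934592 * 125^17179869184 = 1125 (mod 1402); answer 1125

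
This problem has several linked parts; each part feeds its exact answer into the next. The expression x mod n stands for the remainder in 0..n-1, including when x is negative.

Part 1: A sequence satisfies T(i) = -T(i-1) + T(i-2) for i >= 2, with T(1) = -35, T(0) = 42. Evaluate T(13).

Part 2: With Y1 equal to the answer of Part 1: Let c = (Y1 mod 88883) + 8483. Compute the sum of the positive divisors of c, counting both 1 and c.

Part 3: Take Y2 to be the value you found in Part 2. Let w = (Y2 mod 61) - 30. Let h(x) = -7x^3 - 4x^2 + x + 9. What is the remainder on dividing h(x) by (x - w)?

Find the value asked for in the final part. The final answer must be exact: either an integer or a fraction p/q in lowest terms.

Part 1: T(2) = -1*(-35) + 1*(42) = 77; iterating: T(2)=77, T(3)=-112, T(4)=189, T(5)=-301, T(6)=490, T(7)=-791, T(8)=1281, T(9)=-2072, T(10)=3353, T(11)=-5425, T(12)=8778, T(13)=-14203; answer -14203
Part 2: Y1 = -14203; c = 83163; 83163 = 3 * 19 * 1459; sigma = (1 + 3) * (1 + 19) * (1 + 1459) = 4 * 20 * 1460 = 116800; answer 116800
Part 3: Y2 = 116800; w = 16; remainder = value at the root: -7*(16)^3 - 4*(16)^2 + 1*(16)^1 + 9 = (-28672) + (-1024) + (16) + (9) = -29671; answer -29671

-29671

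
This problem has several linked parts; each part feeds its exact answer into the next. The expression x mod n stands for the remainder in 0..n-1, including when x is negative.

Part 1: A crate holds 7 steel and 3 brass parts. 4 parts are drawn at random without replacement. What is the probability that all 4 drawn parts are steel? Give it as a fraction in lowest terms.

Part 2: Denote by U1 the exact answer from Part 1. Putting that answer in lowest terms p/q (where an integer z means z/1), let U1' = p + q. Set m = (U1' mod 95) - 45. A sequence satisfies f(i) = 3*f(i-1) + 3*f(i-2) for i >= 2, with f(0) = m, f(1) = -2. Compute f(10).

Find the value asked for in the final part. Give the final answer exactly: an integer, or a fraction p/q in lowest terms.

Part 1: total draws C(10,4) = 210; favorable C(7,4) = 35; P = 1/6; answer 1/6
Part 2: U1 = 1/6; threaded value p + q = 7; m = -38; f(2) = 3*(-2) + 3*(-38) = -120; iterating: f(2)=-120, f(3)=-366, f(4)=-1458, f(5)=-5472, f(6)=-20790, f(7)=-78786, f(8)=-298728, f(9)=-1132542, f(10)=-4293810; answer -4293810

-4293810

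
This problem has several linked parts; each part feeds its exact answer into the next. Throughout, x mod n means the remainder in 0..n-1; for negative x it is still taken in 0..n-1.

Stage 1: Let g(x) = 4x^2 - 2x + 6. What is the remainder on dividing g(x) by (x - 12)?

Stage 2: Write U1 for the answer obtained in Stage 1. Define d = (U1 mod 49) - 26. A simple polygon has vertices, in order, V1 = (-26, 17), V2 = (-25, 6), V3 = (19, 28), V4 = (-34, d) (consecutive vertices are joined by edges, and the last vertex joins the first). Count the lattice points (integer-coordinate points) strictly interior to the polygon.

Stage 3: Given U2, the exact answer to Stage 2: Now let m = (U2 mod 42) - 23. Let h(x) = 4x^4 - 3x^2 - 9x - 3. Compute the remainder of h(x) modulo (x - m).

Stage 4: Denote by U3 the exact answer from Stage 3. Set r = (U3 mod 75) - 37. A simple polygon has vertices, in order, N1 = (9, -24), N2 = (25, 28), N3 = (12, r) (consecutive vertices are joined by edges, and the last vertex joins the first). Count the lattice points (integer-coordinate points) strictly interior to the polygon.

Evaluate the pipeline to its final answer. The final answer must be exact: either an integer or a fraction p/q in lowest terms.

351

Stage 1: remainder = value at the root: 4*(12)^2 - 2*(12)^1 + 6 = (576) + (-24) + (6) = 558; answer 558
Stage 2: U1 = 558; d = -7; cross terms: (-26*6 - -25*17)=269, (-25*28 - 19*6)=-814, (19*-7 - -34*28)=819, (-34*17 - -26*-7)=-760; twice the area = |-486| = 486; area = 243; boundary points = 1 + 22 + 1 + 8 = 32; strictly interior points = area - boundary/2 + 1 = 228; answer 228
Stage 3: U2 = 228; m = -5; remainder = value at the root: 4*(-5)^4 - 3*(-5)^2 - 9*(-5)^1 - 3 = (2500) + (-75) + (45) + (-3) = 2467; answer 2467
Stage 4: U3 = 2467; r = 30; cross terms: (9*28 - 25*-24)=852, (25*30 - 12*28)=414, (12*-24 - 9*30)=-558; twice the area = |708| = 708; area = 354; boundary points = 4 + 1 + 3 = 8; strictly interior points = area - boundary/2 + 1 = 351; answer 351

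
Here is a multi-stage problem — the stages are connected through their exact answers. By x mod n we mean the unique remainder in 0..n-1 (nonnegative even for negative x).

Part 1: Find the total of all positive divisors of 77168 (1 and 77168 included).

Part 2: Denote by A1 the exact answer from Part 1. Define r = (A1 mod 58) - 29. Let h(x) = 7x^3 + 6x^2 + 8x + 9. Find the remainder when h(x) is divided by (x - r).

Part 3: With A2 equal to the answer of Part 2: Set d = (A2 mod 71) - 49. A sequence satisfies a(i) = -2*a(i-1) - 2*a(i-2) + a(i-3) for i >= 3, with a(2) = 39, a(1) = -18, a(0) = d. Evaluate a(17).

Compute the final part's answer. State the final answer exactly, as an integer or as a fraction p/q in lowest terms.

-94513

Part 1: 77168 = 2^4 * 7 * 13 * 53; sigma = (1 + 2 + 4 + 8 + 16) * (1 + 7) * (1 + 13) * (1 + 53) = 31 * 8 * 14 * 54 = 187488; answer 187488
Part 2: A1 = 187488; r = 3; remainder = value at the root: 7*(3)^3 + 6*(3)^2 + 8*(3)^1 + 9 = (189) + (54) + (24) + (9) = 276; answer 276
Part 3: A2 = 276; d = 14; a(3) = -2*(39) - 2*(-18) + 1*(14) = -28; iterating: a(3)=-28, a(4)=-40, a(5)=175, a(6)=-298, a(7)=206, a(8)=359, a(9)=-1428, a(10)=2344, a(11)=-1473, a(12)=-3170, a(13)=11630, a(14)=-18393, a(15)=10356, a(16)=27704, a(17)=-94513; answer -94513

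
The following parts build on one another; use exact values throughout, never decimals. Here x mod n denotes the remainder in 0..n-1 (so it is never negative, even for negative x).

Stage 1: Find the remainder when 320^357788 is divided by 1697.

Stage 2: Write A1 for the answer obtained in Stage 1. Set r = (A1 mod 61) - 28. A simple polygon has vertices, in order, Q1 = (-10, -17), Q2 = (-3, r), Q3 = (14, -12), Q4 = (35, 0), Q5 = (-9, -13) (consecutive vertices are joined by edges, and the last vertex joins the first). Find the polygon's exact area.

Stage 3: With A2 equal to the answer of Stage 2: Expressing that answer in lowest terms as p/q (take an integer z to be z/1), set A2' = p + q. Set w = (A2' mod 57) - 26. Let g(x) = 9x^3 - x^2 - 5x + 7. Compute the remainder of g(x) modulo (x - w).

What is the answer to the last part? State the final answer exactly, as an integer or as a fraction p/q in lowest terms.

176290

Stage 1: squarings mod 1697: 320^1=320, 320^2=580, 320^4=394, 320^8=809, 320^16=1136, 320^32=776, 320^64=1438, 320^128=898, 320^256=329, 320^512=1330, 320^1024=626, 320^2048=1566, 320^4096=191, 320^8192=844, 320^16384=1293, 320^32768=304, 320^65536=778, 320^131072=1152, 320^262144=50; 320^357788 = 320^4 * 320^8 * 320^16 * 320^128 * 320^256 * 320^1024 * 320^4096 * 320^8192 * 320^16384 * 320^65536 * 320^262144 = 428 (mod 1697); answer 428
Stage 2: A1 = 428; r = -27; cross terms: (-10*-27 - -3*-17)=219, (-3*-12 - 14*-27)=414, (14*0 - 35*-12)=420, (35*-13 - -9*0)=-455, (-9*-17 - -10*-13)=23; twice the area = |621| = 621; area = 621/2; answer 621/2
Stage 3: A2 = 621/2; threaded value p + q = 623; w = 27; remainder = value at the root: 9*(27)^3 - 1*(27)^2 - 5*(27)^1 + 7 = (177147) + (-729) + (-135) + (7) = 176290; answer 176290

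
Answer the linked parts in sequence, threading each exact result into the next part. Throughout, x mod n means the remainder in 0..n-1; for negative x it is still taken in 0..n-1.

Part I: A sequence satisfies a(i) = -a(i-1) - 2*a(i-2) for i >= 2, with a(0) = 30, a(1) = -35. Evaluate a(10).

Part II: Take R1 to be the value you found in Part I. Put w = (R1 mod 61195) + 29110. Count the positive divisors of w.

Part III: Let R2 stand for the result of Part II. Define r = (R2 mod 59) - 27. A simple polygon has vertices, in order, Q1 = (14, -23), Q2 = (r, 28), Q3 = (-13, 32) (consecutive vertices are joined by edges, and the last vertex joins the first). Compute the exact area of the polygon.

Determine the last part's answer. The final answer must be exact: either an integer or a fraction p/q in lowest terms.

109

Part I: a(2) = -1*(-35) - 2*(30) = -25; iterating: a(2)=-25, a(3)=95, a(4)=-45, a(5)=-145, a(6)=235, a(7)=55, a(8)=-525, a(9)=415, a(10)=635; answer 635
Part II: R1 = 635; w = 29745; 29745 = 3^2 * 5 * 661; number of divisors = (2+1) * (1+1) * (1+1) = 12; answer 12
Part III: R2 = 12; r = -15; cross terms: (14*28 - -15*-23)=47, (-15*32 - -13*28)=-116, (-13*-23 - 14*32)=-149; twice the area = |-218| = 218; area = 109; answer 109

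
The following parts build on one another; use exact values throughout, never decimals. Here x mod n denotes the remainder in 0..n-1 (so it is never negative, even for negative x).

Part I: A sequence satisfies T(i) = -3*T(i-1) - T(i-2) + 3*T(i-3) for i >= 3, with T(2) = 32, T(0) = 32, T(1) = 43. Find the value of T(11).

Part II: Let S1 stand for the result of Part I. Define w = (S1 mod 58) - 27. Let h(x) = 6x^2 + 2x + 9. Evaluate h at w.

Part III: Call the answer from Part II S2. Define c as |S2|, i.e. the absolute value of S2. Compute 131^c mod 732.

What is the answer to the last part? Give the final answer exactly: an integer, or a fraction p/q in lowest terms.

203

Part I: T(3) = -3*(32) - 1*(43) + 3*(32) = -43; iterating: T(3)=-43, T(4)=226, T(5)=-539, T(6)=1262, T(7)=-2569, T(8)=4828, T(9)=-8129, T(10)=11852, T(11)=-12943; answer -12943
Part II: S1 = -12943; w = 22; 6*(22)^2 + 2*(22)^1 + 9 = (2904) + (44) + (9) = 2957; answer 2957
Part III: S2 = 2957; c = 2957; squarings mod 732: 131^1=131, 131^2=325, 131^4=217, 131^8=241, 131^16=253, 131^32=325, 131^64=217, 131^128=241, 131^256=253, 131^512=325, 131^1024=217, 131^2048=241; 131^2957 = 131^1 * 131^4 * 131^8 * 131^128 * 131^256 * 131^512 * 131^2048 = 203 (mod 732); answer 203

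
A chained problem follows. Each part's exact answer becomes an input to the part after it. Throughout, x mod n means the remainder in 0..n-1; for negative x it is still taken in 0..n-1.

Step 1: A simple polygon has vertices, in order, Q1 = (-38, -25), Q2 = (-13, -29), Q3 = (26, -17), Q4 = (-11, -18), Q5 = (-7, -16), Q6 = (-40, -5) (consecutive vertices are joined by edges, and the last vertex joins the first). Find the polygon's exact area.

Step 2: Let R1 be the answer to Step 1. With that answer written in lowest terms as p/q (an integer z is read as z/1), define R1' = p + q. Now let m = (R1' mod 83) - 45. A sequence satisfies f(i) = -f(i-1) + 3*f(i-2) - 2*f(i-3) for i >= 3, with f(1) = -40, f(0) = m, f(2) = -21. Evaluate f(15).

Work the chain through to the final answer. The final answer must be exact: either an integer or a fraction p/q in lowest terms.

Step 1: cross terms: (-38*-29 - -13*-25)=777, (-13*-17 - 26*-29)=975, (26*-18 - -11*-17)=-655, (-11*-16 - -7*-18)=50, (-7*-5 - -40*-16)=-605, (-40*-25 - -38*-5)=810; twice the area = |1352| = 1352; area = 676; answer 676
Step 2: R1 = 676; threaded value p + q = 677; m = -32; f(3) = -1*(-21) + 3*(-40) - 2*(-32) = -35; iterating: f(3)=-35, f(4)=52, f(5)=-115, f(6)=341, f(7)=-790, f(8)=2043, f(9)=-5095, f(10)=12804, f(11)=-32175, f(12)=80777, f(13)=-202910, f(14)=509591, f(15)=-1279875; answer -1279875

-1279875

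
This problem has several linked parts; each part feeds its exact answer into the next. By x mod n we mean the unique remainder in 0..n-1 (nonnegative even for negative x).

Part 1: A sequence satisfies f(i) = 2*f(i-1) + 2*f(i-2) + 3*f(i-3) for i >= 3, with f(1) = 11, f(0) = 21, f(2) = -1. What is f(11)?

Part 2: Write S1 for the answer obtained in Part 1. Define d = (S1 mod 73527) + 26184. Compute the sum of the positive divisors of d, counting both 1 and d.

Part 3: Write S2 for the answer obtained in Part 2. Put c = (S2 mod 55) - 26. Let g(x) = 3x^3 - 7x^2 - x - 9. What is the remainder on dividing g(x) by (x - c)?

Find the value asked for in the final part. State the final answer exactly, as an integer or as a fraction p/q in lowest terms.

Part 1: f(3) = 2*(-1) + 2*(11) + 3*(21) = 83; iterating: f(3)=83, f(4)=197, f(5)=557, f(6)=1757, f(7)=5219, f(8)=15623, f(9)=46955, f(10)=140813, f(11)=422405; answer 422405
Part 2: S1 = 422405; d = 80954; 80954 = 2 * 17 * 2381; sigma = (1 + 2) * (1 + 17) * (1 + 2381) = 3 * 18 * 2382 = 128628; answer 128628
Part 3: S2 = 128628; c = 12; remainder = value at the root: 3*(12)^3 - 7*(12)^2 - 1*(12)^1 - 9 = (5184) + (-1008) + (-12) + (-9) = 4155; answer 4155

4155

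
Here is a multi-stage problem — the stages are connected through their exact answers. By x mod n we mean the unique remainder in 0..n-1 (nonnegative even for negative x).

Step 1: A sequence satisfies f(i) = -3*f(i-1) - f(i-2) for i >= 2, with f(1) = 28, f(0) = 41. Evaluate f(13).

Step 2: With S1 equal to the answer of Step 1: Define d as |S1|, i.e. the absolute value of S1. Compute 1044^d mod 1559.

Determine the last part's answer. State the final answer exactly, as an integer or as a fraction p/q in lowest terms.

Step 1: f(2) = -3*(28) - 1*(41) = -125; iterating: f(2)=-125, f(3)=347, f(4)=-916, f(5)=2401, f(6)=-6287, f(7)=16460, f(8)=-43093, f(9)=112819, f(10)=-295364, f(11)=773273, f(12)=-2024455, f(13)=5300092; answer 5300092
Step 2: S1 = 5300092; d = 5300092; squarings mod 1559: 1044^1=1044, 1044^2=195, 1044^4=609, 1044^8=1398, 1044^16=977, 1044^32=421, 1044^64=1074, 1044^128=1375, 1044^256=1117, 1044^512=489, 1044^1024=594, 1044^2048=502, 1044^4096=1005, 1044^8192=1352, 1044^16384=756, 1044^32768=942, 1044^65536=293, 1044^131072=104, 1044^262144=1462, 1044^524288=55, 1044^1048576=1466, 1044^2097152=854, 1044^4194304=1263; 1044^5300092 = 1044^4 * 1044^8 * 1044^16 * 1044^32 * 1044^64 * 1044^256 * 1044^512 * 1044^1024 * 1044^2048 * 1044^4096 * 1044^16384 * 1044^32768 * 1044^1048576 * 1044^4194304 = 1357 (mod 1559); answer 1357

1357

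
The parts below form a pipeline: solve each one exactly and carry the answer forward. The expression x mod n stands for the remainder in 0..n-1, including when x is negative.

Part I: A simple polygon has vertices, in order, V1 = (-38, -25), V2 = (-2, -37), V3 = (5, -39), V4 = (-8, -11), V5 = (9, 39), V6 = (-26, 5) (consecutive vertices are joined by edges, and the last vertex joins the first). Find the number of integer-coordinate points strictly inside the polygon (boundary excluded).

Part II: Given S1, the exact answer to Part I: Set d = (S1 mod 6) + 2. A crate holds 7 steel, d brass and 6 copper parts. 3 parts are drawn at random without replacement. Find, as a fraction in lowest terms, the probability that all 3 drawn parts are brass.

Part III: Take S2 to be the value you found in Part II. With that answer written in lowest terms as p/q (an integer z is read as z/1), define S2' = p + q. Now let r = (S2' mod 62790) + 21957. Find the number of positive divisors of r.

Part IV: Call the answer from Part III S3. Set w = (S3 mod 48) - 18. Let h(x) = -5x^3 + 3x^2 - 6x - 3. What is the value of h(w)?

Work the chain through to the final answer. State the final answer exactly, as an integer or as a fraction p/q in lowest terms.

Part I: cross terms: (-38*-37 - -2*-25)=1356, (-2*-39 - 5*-37)=263, (5*-11 - -8*-39)=-367, (-8*39 - 9*-11)=-213, (9*5 - -26*39)=1059, (-26*-25 - -38*5)=840; twice the area = |2938| = 2938; area = 1469; boundary points = 12 + 1 + 1 + 1 + 1 + 6 = 22; strictly interior points = area - boundary/2 + 1 = 1459; answer 1459
Part II: S1 = 1459; d = 3; total draws C(16,3) = 560; favorable C(3,3) = 1; P = 1/560; answer 1/560
Part III: S2 = 1/560; threaded value p + q = 561; r = 22518; 22518 = 2 * 3^4 * 139; number of divisors = (1+1) * (4+1) * (1+1) = 20; answer 20
Part IV: S3 = 20; w = 2; -5*(2)^3 + 3*(2)^2 - 6*(2)^1 - 3 = (-40) + (12) + (-12) + (-3) = -43; answer -43

-43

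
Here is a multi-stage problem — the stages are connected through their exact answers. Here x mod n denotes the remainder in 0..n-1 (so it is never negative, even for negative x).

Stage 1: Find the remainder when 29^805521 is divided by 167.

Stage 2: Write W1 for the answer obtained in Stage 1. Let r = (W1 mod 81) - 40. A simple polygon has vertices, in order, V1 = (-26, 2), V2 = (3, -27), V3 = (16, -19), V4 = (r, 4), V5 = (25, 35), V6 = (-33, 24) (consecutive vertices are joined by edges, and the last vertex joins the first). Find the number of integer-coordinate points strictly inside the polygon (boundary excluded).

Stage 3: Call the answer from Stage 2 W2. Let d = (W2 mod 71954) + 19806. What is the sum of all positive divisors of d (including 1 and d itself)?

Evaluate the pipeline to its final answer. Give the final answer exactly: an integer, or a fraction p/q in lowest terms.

Stage 1: squarings mod 167: 29^1=29, 29^2=6, 29^4=36, 29^8=127, 29^16=97, 29^32=57, 29^64=76, 29^128=98, 29^256=85, 29^512=44, 29^1024=99, 29^2048=115, 29^4096=32, 29^8192=22, 29^16384=150, 29^32768=122, 29^65536=21, 29^131072=107, 29^262144=93, 29^524288=132; 29^805521 = 29^1 * 29^16 * 29^128 * 29^512 * 29^2048 * 29^16384 * 29^262144 * 29^524288 = 49 (mod 167); answer 49
Stage 2: W1 = 49; r = 9; cross terms: (-26*-27 - 3*2)=696, (3*-19 - 16*-27)=375, (16*4 - 9*-19)=235, (9*35 - 25*4)=215, (25*24 - -33*35)=1755, (-33*2 - -26*24)=558; twice the area = |3834| = 3834; area = 1917; boundary points = 29 + 1 + 1 + 1 + 1 + 1 = 34; strictly interior points = area - boundary/2 + 1 = 1901; answer 1901
Stage 3: W2 = 1901; d = 21707; 21707 = 7^2 * 443; sigma = (1 + 7 + 49) * (1 + 443) = 57 * 444 = 25308; answer 25308

25308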